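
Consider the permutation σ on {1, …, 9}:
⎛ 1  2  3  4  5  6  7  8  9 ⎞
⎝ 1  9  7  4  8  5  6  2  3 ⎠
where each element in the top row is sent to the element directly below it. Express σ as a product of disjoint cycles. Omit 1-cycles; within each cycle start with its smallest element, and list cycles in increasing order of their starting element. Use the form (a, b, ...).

Iterating σ from 2 gives 2 → 9 → 3 → 7 → 6 → 5 → 8 → 2; that is the 7-cycle (2, 9, 3, 7, 6, 5, 8).
Continuing from each remaining unvisited element yields (2, 9, 3, 7, 6, 5, 8).

(2, 9, 3, 7, 6, 5, 8)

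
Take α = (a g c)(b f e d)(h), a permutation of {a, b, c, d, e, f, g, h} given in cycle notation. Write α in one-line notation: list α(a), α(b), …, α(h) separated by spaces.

Reading each image from the cycles: a↦g, b↦f, c↦a, d↦b, e↦d, f↦e, g↦c, h↦h.
So the one-line form is g f a b d e c h.

g f a b d e c h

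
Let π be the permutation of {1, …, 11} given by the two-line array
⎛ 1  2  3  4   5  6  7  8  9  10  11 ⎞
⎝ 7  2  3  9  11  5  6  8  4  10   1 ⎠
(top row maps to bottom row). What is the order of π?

10

Writing π as disjoint cycles, the cycle lengths are 5, 2, 1, 1, 1, 1.
Since disjoint cycles commute, ord(π) = lcm(5, 2) = 10.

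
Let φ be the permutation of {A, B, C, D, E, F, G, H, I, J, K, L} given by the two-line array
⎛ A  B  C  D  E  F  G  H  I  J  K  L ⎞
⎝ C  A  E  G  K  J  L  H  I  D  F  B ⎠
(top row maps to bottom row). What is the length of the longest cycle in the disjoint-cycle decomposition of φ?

Decomposing into disjoint cycles gives (A C E K F J D G L B); the longest has length 10.

10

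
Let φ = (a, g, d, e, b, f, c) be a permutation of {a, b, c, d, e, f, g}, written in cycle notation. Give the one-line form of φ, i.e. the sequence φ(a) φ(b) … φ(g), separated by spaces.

g f a e b c d

Each element maps to the next entry in its cycle (wrapping to the front): a→g, b→f, c→a, d→e, e→b, f→c, g→d.
Listing these in domain order gives g f a e b c d.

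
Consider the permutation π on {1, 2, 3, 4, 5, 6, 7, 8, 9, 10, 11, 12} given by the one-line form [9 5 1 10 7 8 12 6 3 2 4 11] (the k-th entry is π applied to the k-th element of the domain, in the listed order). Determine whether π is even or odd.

In disjoint-cycle form the cycle lengths are 7, 3, 2.
A cycle of length ℓ contributes ℓ−1 transpositions, so π is a product of 6 + 2 + 1 = 9 transpositions — odd.

odd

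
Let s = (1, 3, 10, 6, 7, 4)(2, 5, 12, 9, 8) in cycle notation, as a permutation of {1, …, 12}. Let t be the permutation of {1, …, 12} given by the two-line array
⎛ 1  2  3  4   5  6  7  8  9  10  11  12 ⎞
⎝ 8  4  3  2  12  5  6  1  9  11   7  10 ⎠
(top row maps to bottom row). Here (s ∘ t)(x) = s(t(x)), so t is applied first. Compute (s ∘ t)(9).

First apply t: t(9) = 9, then s(9) = 8. Thus (s ∘ t)(9) = 8.

8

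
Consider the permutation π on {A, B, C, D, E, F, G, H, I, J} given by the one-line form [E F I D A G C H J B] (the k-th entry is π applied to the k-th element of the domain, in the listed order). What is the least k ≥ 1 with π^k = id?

6

The disjoint-cycle form of π has cycle lengths 6, 2, 1, 1.
The order of π is the least common multiple of its cycle lengths: lcm(6, 2) = 6.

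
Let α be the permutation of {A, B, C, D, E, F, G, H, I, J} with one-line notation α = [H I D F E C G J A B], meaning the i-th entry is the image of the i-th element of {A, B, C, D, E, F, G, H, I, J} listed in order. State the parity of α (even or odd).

even

In disjoint-cycle form the cycle lengths are 5, 3, 1, 1.
A cycle of length ℓ contributes ℓ−1 transpositions, so α is a product of 4 + 2 = 6 transpositions — even.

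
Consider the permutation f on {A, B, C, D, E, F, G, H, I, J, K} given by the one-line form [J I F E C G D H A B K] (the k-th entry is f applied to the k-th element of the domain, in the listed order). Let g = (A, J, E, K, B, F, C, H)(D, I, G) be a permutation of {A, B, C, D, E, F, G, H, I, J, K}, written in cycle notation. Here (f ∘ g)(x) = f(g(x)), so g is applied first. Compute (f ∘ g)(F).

g(F) = C, then f(C) = F; composing gives (f ∘ g)(F) = F.

F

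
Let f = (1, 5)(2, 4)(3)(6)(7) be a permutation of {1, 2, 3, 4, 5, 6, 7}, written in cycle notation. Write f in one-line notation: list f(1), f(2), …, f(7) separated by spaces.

5 4 3 2 1 6 7

Reading each image from the cycles: 1↦5, 2↦4, 3↦3, 4↦2, 5↦1, 6↦6, 7↦7.
Listing these in domain order gives 5 4 3 2 1 6 7.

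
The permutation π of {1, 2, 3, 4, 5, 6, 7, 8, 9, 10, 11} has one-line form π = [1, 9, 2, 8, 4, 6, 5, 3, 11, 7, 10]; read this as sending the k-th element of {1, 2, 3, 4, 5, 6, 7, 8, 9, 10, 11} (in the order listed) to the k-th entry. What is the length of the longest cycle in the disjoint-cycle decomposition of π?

Decomposing into disjoint cycles gives (2 9 11 10 7 5 4 8 3); the longest has length 9.

9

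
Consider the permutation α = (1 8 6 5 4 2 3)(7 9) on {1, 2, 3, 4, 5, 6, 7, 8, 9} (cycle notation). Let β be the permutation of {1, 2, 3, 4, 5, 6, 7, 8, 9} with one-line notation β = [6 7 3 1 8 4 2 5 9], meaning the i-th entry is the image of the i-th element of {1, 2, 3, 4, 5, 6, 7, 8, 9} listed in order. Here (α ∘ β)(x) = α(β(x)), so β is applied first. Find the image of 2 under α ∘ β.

9

(α ∘ β)(2) = α(β(2)). β(2) = 7, then α(7) = 9. So (α ∘ β)(2) = 9.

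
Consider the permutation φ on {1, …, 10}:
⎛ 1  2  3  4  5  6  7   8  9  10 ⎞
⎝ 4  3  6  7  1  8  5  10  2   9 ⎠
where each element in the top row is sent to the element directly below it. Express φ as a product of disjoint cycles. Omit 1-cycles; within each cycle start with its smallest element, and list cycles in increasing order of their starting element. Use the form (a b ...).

(1 4 7 5)(2 3 6 8 10 9)

From 1: 1 → 4 → 7 → 5 → 1, closing the cycle (1 4 7 5).
Continuing from each remaining unvisited element yields (1 4 7 5)(2 3 6 8 10 9).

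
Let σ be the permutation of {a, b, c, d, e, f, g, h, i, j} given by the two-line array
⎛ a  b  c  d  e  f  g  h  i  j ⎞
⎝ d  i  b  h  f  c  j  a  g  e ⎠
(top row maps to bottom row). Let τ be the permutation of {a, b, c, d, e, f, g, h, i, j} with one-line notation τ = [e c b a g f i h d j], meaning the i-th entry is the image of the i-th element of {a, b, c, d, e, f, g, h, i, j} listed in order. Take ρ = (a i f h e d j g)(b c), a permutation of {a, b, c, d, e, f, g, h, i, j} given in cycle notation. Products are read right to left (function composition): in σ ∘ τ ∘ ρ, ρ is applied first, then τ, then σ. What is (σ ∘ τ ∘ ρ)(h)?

j

Apply the permutations in order: ρ(h) = e, then τ(e) = g, then σ(g) = j. So (σ ∘ τ ∘ ρ)(h) = j.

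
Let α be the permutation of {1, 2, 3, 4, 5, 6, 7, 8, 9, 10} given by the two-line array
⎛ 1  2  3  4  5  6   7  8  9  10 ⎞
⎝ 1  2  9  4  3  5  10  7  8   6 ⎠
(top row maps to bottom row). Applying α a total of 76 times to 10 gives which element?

Tracing 10 → 6 → … returns to 10 after 7 steps, so 10 lies in a 7-cycle (3, 9, 8, 7, 10, 6, 5).
Since the cycle has length 7, α^76 acts on it the same as α^6 (76 mod 7 = 6).
Advancing 6 steps from 10: 10 → 6 → 5 → 3 → 9 → 8 → 7.

7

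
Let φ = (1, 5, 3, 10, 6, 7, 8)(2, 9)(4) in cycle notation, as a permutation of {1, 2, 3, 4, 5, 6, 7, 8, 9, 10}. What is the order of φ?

The cycle type of φ is (7, 2, 1).
Since disjoint cycles commute, ord(φ) = lcm(7, 2) = 14.

14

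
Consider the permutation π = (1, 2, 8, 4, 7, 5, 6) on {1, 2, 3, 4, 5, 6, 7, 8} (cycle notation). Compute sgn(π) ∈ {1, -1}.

1

The cycle lengths are 7, 1.
A cycle is odd iff its length is even; π has 0 even-length cycles, so sgn(π) = (−1)^0 and π is even.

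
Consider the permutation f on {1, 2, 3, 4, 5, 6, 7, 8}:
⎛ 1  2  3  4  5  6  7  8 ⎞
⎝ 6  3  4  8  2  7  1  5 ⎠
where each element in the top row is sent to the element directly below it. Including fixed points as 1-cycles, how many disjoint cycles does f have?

The cycle decomposition is (1, 6, 7)(2, 3, 4, 8, 5), which has 2 cycles (counting 1-cycles).

2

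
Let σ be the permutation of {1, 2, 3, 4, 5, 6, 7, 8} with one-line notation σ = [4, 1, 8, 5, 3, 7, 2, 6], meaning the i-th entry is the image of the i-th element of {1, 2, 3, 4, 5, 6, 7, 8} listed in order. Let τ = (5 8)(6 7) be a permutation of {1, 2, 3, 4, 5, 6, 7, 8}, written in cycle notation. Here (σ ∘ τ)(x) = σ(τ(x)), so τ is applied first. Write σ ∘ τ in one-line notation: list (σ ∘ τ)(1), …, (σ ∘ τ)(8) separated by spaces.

(σ ∘ τ)(x) = σ(τ(x)). Computing each image: σ(τ(1)) = σ(1) = 4, σ(τ(2)) = σ(2) = 1, σ(τ(3)) = σ(3) = 8, σ(τ(4)) = σ(4) = 5, σ(τ(5)) = σ(8) = 6, σ(τ(6)) = σ(7) = 2, σ(τ(7)) = σ(6) = 7, σ(τ(8)) = σ(5) = 3.
Hence σ ∘ τ = [4 1 8 5 6 2 7 3].

4 1 8 5 6 2 7 3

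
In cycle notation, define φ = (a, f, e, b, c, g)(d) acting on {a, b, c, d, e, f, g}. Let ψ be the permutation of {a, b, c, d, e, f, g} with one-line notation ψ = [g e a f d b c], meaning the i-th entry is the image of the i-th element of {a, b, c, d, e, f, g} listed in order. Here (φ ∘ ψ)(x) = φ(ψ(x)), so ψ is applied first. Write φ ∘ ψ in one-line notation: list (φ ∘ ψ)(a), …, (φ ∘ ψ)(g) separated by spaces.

a b f e d c g

(φ ∘ ψ)(x) = φ(ψ(x)). Computing each image: φ(ψ(a)) = φ(g) = a, φ(ψ(b)) = φ(e) = b, φ(ψ(c)) = φ(a) = f, φ(ψ(d)) = φ(f) = e, φ(ψ(e)) = φ(d) = d, φ(ψ(f)) = φ(b) = c, φ(ψ(g)) = φ(c) = g.
Hence φ ∘ ψ = [a b f e d c g].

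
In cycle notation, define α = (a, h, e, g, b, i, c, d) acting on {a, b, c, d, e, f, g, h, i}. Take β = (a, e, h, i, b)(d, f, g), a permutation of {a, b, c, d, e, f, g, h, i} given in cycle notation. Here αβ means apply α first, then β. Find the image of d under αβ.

e

α(d) = a, then β(a) = e; composing gives (αβ)(d) = e.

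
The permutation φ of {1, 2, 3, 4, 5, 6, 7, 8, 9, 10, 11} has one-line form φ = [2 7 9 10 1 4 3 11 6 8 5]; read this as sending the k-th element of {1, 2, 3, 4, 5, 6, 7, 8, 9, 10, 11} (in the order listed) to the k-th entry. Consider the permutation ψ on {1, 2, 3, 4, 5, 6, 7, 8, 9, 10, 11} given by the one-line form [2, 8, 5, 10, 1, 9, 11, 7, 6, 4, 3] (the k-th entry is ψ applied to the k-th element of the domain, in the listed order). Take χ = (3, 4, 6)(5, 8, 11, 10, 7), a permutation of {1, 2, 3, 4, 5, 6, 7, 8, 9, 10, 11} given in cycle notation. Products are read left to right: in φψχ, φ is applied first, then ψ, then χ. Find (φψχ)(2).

10

Chase 2: φ(2) = 7; ψ(7) = 11; χ(11) = 10. Hence (φψχ)(2) = 10.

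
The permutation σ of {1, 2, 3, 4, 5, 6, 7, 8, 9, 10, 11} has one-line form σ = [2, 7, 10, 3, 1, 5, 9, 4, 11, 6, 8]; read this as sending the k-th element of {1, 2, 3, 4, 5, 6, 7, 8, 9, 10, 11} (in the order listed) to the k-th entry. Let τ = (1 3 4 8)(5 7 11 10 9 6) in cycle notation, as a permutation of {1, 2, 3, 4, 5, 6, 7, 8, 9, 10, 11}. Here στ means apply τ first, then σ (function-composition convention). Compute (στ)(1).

(στ)(1) = σ(τ(1)). τ(1) = 3, then σ(3) = 10. So (στ)(1) = 10.

10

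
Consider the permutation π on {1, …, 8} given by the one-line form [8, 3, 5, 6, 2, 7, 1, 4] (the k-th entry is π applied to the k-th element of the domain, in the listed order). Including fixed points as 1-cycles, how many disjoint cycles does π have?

The cycle decomposition is (1 8 4 6 7)(2 3 5), which has 2 cycles (counting 1-cycles).

2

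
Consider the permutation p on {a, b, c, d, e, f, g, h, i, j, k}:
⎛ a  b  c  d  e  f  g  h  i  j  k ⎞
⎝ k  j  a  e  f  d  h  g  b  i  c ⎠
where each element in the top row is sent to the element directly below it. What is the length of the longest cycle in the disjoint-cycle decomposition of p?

Decomposing into disjoint cycles gives (a k c)(b j i)(d e f)(g h); the longest has length 3.

3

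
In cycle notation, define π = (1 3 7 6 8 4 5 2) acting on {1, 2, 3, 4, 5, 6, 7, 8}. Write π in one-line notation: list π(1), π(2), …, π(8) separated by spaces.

Reading each image from the cycles: 1↦3, 2↦1, 3↦7, 4↦5, 5↦2, 6↦8, 7↦6, 8↦4.
Listing these in domain order gives 3 1 7 5 2 8 6 4.

3 1 7 5 2 8 6 4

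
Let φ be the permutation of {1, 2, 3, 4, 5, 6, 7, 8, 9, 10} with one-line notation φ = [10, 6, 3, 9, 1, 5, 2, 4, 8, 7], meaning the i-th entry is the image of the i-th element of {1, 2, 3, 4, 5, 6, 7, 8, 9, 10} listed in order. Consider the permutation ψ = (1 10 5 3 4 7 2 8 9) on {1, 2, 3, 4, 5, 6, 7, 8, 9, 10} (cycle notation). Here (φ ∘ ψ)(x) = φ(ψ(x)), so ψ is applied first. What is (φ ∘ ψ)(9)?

(φ ∘ ψ)(9) = φ(ψ(9)). ψ(9) = 1, then φ(1) = 10. So (φ ∘ ψ)(9) = 10.

10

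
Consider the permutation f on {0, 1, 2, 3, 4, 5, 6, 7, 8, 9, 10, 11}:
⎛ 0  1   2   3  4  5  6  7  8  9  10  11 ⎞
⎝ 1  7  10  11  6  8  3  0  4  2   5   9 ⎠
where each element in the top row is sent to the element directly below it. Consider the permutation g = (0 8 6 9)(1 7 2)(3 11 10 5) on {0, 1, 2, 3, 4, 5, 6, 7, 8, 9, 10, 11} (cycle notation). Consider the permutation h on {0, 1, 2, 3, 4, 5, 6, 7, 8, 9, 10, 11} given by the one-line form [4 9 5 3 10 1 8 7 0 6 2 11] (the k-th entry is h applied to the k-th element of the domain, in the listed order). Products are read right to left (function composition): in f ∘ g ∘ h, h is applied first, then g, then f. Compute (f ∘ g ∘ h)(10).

Apply the permutations in order: h(10) = 2, then g(2) = 1, then f(1) = 7. So (f ∘ g ∘ h)(10) = 7.

7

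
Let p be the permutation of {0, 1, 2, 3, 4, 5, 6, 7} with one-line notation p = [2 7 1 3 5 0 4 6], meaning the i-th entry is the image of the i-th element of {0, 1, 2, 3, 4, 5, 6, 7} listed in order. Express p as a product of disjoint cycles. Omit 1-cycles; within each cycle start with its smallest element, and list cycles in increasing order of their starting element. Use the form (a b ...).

(0 2 1 7 6 4 5)

Start at 0 and follow images: 0 → 2 → 1 → 7 → 6 → 4 → 5 → 0, giving the cycle (0 2 1 7 6 4 5).
Repeating from the next unused element and collecting all non-trivial cycles gives (0 2 1 7 6 4 5).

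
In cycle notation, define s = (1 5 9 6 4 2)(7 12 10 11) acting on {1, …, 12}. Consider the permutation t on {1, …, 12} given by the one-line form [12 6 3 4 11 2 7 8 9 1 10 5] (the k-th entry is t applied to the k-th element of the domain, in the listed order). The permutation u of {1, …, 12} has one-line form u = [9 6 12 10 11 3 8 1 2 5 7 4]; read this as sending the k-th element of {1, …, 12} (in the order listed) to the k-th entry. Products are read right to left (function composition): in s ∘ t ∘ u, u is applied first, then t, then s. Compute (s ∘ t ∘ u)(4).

5

Apply the permutations in order: u(4) = 10, then t(10) = 1, then s(1) = 5. So (s ∘ t ∘ u)(4) = 5.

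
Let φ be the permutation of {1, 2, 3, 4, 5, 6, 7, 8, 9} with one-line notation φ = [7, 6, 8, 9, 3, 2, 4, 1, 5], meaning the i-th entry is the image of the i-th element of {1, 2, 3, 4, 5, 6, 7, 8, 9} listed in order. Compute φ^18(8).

9

Tracing 8 → 1 → … returns to 8 after 7 steps, so 8 lies in a 7-cycle (1 7 4 9 5 3 8).
Since the cycle has length 7, φ^18 acts on it the same as φ^4 (18 mod 7 = 4).
Advancing 4 steps from 8: 8 → 1 → 7 → 4 → 9.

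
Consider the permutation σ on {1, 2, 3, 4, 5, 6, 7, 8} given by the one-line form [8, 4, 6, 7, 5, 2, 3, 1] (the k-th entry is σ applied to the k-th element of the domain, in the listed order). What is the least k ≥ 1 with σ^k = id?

Writing σ as disjoint cycles, the cycle lengths are 5, 2, 1.
The order of σ is the least common multiple of its cycle lengths: lcm(5, 2) = 10.

10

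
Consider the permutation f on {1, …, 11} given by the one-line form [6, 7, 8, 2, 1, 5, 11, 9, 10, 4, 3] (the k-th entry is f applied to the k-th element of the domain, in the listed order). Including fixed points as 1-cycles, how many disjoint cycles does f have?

The cycle decomposition is (1 6 5)(2 7 11 3 8 9 10 4), which has 2 cycles (counting 1-cycles).

2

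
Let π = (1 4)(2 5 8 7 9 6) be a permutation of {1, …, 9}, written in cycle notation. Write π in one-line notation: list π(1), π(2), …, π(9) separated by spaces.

4 5 3 1 8 2 9 7 6

Image by image: 1→4, 2→5, 3→3, 4→1, 5→8, 6→2, 7→9, 8→7, 9→6.
So the one-line form is 4 5 3 1 8 2 9 7 6.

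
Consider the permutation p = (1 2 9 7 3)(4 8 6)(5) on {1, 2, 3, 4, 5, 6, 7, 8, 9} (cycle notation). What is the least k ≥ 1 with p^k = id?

The disjoint cycles have lengths 5, 3, 1.
The order is lcm(5, 3) = 15.

15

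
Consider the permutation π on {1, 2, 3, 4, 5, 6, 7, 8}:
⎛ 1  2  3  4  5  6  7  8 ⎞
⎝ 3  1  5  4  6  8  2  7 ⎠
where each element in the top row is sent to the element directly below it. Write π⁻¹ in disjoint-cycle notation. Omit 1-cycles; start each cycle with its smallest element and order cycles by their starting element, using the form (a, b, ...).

(1, 2, 7, 8, 6, 5, 3)

The cycle decomposition of π is (1, 3, 5, 6, 8, 7, 2).
Reversing each cycle (and rotating so the smallest element leads) gives π⁻¹ = (1, 2, 7, 8, 6, 5, 3).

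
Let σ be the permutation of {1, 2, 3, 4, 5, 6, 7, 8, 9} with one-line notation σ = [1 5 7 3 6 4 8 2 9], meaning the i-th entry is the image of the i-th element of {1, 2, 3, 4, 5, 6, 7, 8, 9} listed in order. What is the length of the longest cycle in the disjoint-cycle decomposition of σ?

7

Decomposing into disjoint cycles gives (2, 5, 6, 4, 3, 7, 8); the longest has length 7.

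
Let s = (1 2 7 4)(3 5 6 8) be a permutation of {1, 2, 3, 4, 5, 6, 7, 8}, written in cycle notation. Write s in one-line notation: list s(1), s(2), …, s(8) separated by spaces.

2 7 5 1 6 8 4 3

Each element maps to the next entry in its cycle (wrapping to the front): 1↦2, 2↦7, 3↦5, 4↦1, 5↦6, 6↦8, 7↦4, 8↦3.
Listing these in domain order gives 2 7 5 1 6 8 4 3.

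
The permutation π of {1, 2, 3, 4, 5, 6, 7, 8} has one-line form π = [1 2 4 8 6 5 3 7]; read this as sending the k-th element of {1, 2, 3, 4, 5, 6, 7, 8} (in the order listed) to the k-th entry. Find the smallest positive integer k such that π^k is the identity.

4

Decomposing into disjoint cycles gives cycle lengths 4, 2, 1, 1.
The order is lcm(4, 2) = 4.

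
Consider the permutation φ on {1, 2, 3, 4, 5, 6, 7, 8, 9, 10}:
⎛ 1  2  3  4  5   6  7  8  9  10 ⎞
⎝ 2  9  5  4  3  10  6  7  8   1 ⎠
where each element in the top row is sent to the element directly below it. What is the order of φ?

Writing φ as disjoint cycles, the cycle lengths are 7, 2, 1.
The order of φ is the least common multiple of its cycle lengths: lcm(7, 2) = 14.

14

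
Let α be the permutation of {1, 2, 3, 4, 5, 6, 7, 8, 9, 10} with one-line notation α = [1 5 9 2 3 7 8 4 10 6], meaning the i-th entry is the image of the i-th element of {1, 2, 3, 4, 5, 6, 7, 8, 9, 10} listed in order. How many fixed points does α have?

The fixed points (elements with α(x) = x) are {1}, so there is 1.

1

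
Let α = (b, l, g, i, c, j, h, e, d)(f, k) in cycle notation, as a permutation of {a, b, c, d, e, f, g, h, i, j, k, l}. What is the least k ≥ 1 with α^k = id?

The cycle type of α is (9, 2, 1).
The order of α is the least common multiple of its cycle lengths: lcm(9, 2) = 18.

18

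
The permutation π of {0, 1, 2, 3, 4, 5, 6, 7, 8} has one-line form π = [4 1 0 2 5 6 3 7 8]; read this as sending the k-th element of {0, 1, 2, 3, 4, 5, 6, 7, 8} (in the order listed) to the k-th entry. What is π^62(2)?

Tracing 2 → 0 → … returns to 2 after 6 steps, so 2 lies in a 6-cycle (0, 4, 5, 6, 3, 2).
Powers repeat with period 6 on this cycle, and 62 mod 6 = 2, so π^62(2) = π^2(2).
Stepping 2 places around the cycle: 2 → 0 → 4.

4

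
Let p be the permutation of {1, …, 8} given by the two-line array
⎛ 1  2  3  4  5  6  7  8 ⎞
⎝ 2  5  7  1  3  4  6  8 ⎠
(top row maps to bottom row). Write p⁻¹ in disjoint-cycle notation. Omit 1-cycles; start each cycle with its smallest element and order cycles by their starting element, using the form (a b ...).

(1 4 6 7 3 5 2)

The cycle decomposition of p is (1 2 5 3 7 6 4).
The inverse reverses every cycle; in canonical form, p⁻¹ = (1 4 6 7 3 5 2).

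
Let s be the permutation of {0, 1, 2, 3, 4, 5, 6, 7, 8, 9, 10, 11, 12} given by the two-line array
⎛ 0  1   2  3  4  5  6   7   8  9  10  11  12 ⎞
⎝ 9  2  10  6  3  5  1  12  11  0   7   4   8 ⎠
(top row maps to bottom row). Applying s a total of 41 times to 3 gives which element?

6

Tracing 3 → 6 → … returns to 3 after 10 steps, so 3 lies in a 10-cycle (1 2 10 7 12 8 11 4 3 6).
On a 10-cycle, s^10 is the identity, so s^41 = s^1 there (41 ≡ 1 mod 10).
Advancing 1 step from 3: 3 → 6.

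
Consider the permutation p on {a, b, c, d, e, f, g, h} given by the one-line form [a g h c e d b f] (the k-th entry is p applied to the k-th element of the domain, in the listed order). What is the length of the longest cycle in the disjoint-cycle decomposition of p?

4

Decomposing into disjoint cycles gives (b, g)(c, h, f, d); the longest has length 4.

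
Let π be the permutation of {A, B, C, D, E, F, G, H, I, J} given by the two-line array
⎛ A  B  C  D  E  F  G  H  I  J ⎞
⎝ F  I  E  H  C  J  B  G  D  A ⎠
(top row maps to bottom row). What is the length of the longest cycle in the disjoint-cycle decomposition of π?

Decomposing into disjoint cycles gives (A F J)(B I D H G)(C E); the longest has length 5.

5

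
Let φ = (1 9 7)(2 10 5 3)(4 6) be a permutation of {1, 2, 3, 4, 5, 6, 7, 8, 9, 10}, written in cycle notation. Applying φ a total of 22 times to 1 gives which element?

1 lies in the 3-cycle (1 9 7).
On a 3-cycle, φ^3 is the identity, so φ^22 = φ^1 there (22 ≡ 1 mod 3).
Stepping 1 place around the cycle: 1 → 9.

9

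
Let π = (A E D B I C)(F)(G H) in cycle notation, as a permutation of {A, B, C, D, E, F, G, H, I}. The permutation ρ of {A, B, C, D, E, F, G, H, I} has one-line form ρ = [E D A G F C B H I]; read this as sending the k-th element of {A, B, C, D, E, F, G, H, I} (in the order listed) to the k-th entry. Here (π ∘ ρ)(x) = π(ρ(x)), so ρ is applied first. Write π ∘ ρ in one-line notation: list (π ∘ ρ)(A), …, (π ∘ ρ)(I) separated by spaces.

D B E H F A I G C

(π ∘ ρ)(x) = π(ρ(x)). Computing each image: π(ρ(A)) = π(E) = D, π(ρ(B)) = π(D) = B, π(ρ(C)) = π(A) = E, π(ρ(D)) = π(G) = H, π(ρ(E)) = π(F) = F, π(ρ(F)) = π(C) = A, π(ρ(G)) = π(B) = I, π(ρ(H)) = π(H) = G, π(ρ(I)) = π(I) = C.
Hence π ∘ ρ = [D B E H F A I G C].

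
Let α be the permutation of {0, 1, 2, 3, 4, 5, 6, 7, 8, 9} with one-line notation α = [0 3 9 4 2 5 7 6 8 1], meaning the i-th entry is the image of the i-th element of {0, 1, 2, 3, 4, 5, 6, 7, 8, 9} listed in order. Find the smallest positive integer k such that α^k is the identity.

10

The disjoint-cycle form of α has cycle lengths 5, 2, 1, 1, 1.
The order of α is the least common multiple of its cycle lengths: lcm(5, 2) = 10.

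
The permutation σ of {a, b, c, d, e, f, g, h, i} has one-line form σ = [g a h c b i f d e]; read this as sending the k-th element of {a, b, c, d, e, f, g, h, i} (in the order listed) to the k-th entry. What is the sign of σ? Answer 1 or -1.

In disjoint-cycle form the cycle lengths are 6, 3.
A cycle is odd iff its length is even; σ has 1 even-length cycle, so sgn(σ) = (−1)^1 and σ is odd.

-1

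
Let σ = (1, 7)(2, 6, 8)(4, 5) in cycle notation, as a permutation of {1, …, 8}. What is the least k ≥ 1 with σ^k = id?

The disjoint cycles have lengths 3, 2, 2, 1.
Since disjoint cycles commute, ord(σ) = lcm(3, 2, 2) = 6.

6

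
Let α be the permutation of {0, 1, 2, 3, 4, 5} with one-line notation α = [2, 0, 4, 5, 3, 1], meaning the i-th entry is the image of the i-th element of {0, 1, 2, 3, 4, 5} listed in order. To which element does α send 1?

1 is element number 2 of the domain, and entry number 2 of the one-line form is 0, so α(1) = 0.

0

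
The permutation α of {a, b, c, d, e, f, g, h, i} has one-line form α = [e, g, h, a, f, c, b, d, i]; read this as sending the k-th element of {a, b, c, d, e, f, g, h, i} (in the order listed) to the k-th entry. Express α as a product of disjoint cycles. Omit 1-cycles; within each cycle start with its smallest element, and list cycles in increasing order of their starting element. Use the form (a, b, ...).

(a, e, f, c, h, d)(b, g)

From a: a → e → f → c → h → d → a, closing the cycle (a, e, f, c, h, d).
Continuing from each remaining unvisited element yields (a, e, f, c, h, d)(b, g).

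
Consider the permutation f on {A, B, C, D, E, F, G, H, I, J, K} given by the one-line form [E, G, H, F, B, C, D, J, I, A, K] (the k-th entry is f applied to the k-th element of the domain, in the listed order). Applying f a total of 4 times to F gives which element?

A

Tracing F → C → … returns to F after 9 steps, so F lies in a 9-cycle (A, E, B, G, D, F, C, H, J).
Stepping 4 places around the cycle: F → C → H → J → A.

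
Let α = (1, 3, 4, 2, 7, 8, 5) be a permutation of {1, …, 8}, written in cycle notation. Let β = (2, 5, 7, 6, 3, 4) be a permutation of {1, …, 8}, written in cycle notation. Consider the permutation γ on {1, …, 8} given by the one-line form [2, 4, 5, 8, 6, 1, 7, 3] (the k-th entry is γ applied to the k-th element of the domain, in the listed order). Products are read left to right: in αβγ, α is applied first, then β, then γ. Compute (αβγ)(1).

(αβγ)(1) = γ(β(α(1))). α(1) = 3, then β(3) = 4, then γ(4) = 8, so the result is 8.

8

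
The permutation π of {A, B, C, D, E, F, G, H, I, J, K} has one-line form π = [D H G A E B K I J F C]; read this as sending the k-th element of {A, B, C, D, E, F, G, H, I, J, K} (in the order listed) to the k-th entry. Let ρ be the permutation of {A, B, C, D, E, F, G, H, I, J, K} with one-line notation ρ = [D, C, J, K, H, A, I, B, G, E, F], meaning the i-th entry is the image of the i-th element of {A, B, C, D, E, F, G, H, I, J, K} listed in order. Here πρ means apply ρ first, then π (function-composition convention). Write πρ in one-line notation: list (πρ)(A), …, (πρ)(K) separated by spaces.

A G F C I D J H K E B

Chase each element through ρ then π: A → D → A; B → C → G; C → J → F; D → K → C; E → H → I; F → A → D; G → I → J; H → B → H; I → G → K; J → E → E; K → F → B.
Collecting the images, πρ = [A G F C I D J H K E B].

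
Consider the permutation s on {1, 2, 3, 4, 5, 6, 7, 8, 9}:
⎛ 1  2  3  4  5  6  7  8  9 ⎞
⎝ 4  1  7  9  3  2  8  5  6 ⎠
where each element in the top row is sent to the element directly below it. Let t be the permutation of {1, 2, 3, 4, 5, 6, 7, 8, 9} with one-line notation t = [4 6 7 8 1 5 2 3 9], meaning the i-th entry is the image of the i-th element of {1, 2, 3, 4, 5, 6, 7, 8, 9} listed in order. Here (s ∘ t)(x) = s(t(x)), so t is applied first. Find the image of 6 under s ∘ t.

First apply t: t(6) = 5, then s(5) = 3. Thus (s ∘ t)(6) = 3.

3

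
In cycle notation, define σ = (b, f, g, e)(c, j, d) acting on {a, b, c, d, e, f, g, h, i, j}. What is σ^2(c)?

d

c lies in the 3-cycle (c, j, d).
Stepping 2 places around the cycle: c → j → d.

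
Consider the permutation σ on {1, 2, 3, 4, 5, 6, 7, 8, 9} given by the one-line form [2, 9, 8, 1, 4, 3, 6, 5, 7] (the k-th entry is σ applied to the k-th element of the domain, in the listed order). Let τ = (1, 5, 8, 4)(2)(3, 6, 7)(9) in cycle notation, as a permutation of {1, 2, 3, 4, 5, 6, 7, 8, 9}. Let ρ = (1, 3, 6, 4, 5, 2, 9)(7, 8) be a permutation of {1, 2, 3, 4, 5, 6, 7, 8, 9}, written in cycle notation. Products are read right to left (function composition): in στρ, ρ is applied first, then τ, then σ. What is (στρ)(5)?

(στρ)(5) = σ(τ(ρ(5))). ρ(5) = 2, then τ(2) = 2, then σ(2) = 9, so the result is 9.

9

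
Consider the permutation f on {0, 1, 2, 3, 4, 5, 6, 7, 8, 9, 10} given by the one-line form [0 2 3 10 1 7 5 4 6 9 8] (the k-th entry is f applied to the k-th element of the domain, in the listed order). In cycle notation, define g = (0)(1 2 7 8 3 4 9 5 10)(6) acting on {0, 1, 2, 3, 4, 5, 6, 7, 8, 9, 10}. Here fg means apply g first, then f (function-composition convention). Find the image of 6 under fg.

5

g(6) = 6, then f(6) = 5; composing gives (fg)(6) = 5.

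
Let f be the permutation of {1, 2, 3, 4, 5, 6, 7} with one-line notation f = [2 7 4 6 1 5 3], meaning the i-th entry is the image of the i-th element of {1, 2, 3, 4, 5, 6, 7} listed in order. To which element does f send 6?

6 is element number 6 of the domain, and entry number 6 of the one-line form is 5, so f(6) = 5.

5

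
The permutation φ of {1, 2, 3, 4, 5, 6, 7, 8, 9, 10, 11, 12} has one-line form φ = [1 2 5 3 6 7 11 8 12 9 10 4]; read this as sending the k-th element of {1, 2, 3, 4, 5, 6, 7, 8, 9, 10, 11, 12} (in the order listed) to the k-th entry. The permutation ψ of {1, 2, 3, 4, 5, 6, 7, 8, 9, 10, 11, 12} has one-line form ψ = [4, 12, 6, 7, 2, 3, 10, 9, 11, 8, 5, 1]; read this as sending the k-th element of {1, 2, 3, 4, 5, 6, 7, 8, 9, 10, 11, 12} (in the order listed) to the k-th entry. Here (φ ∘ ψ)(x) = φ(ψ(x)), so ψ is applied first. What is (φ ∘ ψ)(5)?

2

(φ ∘ ψ)(5) = φ(ψ(5)). ψ(5) = 2, then φ(2) = 2. So (φ ∘ ψ)(5) = 2.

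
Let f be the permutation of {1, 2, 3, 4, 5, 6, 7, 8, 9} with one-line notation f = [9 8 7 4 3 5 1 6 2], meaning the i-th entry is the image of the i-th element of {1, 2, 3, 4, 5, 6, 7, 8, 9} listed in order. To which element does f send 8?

6

8 is element number 8 of the domain, and entry number 8 of the one-line form is 6, so f(8) = 6.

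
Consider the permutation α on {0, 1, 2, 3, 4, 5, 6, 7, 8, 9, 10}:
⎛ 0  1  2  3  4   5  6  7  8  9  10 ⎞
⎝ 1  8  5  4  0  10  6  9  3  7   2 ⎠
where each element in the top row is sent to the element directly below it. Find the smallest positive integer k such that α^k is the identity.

The disjoint-cycle form of α has cycle lengths 5, 3, 2, 1.
Since disjoint cycles commute, ord(α) = lcm(5, 3, 2) = 30.

30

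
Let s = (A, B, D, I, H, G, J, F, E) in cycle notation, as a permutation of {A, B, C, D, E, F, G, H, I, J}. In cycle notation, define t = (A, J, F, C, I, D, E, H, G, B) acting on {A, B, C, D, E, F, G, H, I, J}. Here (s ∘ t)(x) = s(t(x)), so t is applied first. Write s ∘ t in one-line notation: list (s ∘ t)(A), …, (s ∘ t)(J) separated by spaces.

Chase each element through t then s: A → J → F; B → A → B; C → I → H; D → E → A; E → H → G; F → C → C; G → B → D; H → G → J; I → D → I; J → F → E.
Collecting the images, s ∘ t = [F B H A G C D J I E].

F B H A G C D J I E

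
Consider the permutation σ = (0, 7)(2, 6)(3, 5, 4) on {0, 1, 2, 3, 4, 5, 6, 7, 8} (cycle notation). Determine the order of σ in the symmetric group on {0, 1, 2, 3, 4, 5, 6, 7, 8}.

The cycle type of σ is (3, 2, 2, 1, 1).
The order of σ is the least common multiple of its cycle lengths: lcm(3, 2, 2) = 6.

6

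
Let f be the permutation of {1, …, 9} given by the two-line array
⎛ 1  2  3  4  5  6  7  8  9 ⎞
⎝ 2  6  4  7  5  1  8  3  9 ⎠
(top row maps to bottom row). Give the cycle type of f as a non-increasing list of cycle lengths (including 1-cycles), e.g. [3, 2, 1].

The disjoint cycles are (1 2 6)(3 4 7 8)(5)(9), with lengths 4, 3, 1, 1 in non-increasing order.

[4, 3, 1, 1]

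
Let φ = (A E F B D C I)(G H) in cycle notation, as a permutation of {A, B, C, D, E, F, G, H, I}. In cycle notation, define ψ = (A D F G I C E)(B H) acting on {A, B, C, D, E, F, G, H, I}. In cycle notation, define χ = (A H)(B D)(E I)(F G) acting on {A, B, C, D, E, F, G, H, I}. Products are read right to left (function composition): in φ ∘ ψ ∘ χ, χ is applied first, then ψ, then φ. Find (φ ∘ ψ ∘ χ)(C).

Chase C: χ(C) = C; ψ(C) = E; φ(E) = F. Hence (φ ∘ ψ ∘ χ)(C) = F.

F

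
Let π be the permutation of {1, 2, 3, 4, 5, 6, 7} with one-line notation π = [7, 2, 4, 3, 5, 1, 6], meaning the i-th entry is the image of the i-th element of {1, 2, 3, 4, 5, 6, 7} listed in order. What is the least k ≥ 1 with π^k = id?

6

Decomposing into disjoint cycles gives cycle lengths 3, 2, 1, 1.
The order is lcm(3, 2) = 6.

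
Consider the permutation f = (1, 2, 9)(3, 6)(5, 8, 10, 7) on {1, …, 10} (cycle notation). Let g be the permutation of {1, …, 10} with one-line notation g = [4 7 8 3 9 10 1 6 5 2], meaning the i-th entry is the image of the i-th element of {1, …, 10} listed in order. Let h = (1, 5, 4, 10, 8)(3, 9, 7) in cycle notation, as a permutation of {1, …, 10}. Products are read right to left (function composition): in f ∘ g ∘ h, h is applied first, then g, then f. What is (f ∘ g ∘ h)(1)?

1

(f ∘ g ∘ h)(1) = f(g(h(1))). h(1) = 5, then g(5) = 9, then f(9) = 1, so the result is 1.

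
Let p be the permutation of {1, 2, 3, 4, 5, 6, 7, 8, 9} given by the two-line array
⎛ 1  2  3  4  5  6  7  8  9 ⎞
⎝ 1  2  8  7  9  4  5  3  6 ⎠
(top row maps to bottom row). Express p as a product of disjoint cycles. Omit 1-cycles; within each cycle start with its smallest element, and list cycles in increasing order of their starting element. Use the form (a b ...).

(3 8)(4 7 5 9 6)

Start at 3 and follow images: 3 → 8 → 3, giving the cycle (3 8).
Continuing from each remaining unvisited element yields (3 8)(4 7 5 9 6).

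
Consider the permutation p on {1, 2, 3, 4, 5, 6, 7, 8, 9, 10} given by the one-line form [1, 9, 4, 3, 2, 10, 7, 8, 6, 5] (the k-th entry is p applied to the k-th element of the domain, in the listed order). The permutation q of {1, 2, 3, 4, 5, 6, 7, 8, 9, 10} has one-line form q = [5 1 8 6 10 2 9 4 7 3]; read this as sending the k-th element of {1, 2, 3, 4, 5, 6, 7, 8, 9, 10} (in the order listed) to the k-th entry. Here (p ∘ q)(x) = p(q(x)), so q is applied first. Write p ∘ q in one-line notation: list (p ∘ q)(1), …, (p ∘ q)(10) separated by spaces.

2 1 8 10 5 9 6 3 7 4

(p ∘ q)(x) = p(q(x)). Computing each image: p(q(1)) = p(5) = 2, p(q(2)) = p(1) = 1, p(q(3)) = p(8) = 8, p(q(4)) = p(6) = 10, p(q(5)) = p(10) = 5, p(q(6)) = p(2) = 9, p(q(7)) = p(9) = 6, p(q(8)) = p(4) = 3, p(q(9)) = p(7) = 7, p(q(10)) = p(3) = 4.
Hence p ∘ q = [2 1 8 10 5 9 6 3 7 4].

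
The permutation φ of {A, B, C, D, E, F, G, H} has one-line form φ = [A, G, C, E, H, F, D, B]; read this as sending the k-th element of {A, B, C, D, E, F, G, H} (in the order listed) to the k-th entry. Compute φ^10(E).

Tracing E → H → … returns to E after 5 steps, so E lies in a 5-cycle (B, G, D, E, H).
On a 5-cycle, φ^5 is the identity, so φ^10 = φ^0 there (10 ≡ 0 mod 5).
So φ^10(E) = E.

E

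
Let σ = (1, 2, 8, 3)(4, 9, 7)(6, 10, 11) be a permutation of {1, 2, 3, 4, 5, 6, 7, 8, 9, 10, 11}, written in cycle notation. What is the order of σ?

The disjoint cycles have lengths 4, 3, 3, 1.
The order is lcm(4, 3, 3) = 12.

12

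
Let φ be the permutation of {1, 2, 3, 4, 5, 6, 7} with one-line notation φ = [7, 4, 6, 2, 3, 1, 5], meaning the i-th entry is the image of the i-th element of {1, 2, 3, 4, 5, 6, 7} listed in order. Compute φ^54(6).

Tracing 6 → 1 → … returns to 6 after 5 steps, so 6 lies in a 5-cycle (1, 7, 5, 3, 6).
Powers repeat with period 5 on this cycle, and 54 mod 5 = 4, so φ^54(6) = φ^4(6).
Advancing 4 steps from 6: 6 → 1 → 7 → 5 → 3.

3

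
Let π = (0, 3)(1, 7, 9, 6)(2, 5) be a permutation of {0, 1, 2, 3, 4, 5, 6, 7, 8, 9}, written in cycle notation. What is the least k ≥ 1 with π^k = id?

4

The cycle type of π is (4, 2, 2, 1, 1).
The order is lcm(4, 2, 2) = 4.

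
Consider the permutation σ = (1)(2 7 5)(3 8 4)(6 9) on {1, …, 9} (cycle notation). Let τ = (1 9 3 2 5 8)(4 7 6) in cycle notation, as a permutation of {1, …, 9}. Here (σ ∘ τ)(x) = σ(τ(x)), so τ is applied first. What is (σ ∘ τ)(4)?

5

(σ ∘ τ)(4) = σ(τ(4)). τ(4) = 7, then σ(7) = 5. So (σ ∘ τ)(4) = 5.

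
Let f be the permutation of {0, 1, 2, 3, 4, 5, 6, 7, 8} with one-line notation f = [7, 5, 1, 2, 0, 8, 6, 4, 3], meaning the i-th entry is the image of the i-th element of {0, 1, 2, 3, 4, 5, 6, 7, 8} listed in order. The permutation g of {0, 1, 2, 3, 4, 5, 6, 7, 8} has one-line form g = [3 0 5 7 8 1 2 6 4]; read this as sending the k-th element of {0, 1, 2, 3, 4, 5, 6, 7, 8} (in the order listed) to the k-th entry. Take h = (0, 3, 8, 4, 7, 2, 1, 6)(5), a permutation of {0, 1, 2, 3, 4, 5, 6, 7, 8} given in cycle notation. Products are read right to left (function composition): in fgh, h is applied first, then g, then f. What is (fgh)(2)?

7

(fgh)(2) = f(g(h(2))). h(2) = 1, then g(1) = 0, then f(0) = 7, so the result is 7.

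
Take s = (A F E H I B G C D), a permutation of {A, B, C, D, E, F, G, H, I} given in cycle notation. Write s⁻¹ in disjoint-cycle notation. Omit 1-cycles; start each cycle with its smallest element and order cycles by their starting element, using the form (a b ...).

Inverting a permutation written in cycle notation just reverses the order within every cycle.
Reversing each cycle of s and rotating so the smallest element leads gives (A D C G B I H E F).

(A D C G B I H E F)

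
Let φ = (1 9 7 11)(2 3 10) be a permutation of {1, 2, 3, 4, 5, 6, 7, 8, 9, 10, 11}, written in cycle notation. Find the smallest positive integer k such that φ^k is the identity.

The cycle type of φ is (4, 3, 1, 1, 1, 1).
Since disjoint cycles commute, ord(φ) = lcm(4, 3) = 12.

12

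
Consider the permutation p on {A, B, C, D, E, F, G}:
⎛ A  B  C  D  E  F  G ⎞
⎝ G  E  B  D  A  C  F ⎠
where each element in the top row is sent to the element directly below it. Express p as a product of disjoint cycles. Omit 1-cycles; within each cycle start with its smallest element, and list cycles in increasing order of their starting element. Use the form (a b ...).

(A G F C B E)

Start at A and follow images: A → G → F → C → B → E → A, giving the cycle (A G F C B E).
Continuing from each remaining unvisited element yields (A G F C B E).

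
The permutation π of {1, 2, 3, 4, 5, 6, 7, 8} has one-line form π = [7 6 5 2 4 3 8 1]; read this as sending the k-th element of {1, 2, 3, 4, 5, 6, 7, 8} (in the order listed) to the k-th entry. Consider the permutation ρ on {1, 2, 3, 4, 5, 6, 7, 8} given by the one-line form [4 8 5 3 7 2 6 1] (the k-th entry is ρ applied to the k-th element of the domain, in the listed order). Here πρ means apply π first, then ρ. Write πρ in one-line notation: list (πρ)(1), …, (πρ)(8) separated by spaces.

6 2 7 8 3 5 1 4

(πρ)(x) = ρ(π(x)). Computing each image: ρ(π(1)) = ρ(7) = 6, ρ(π(2)) = ρ(6) = 2, ρ(π(3)) = ρ(5) = 7, ρ(π(4)) = ρ(2) = 8, ρ(π(5)) = ρ(4) = 3, ρ(π(6)) = ρ(3) = 5, ρ(π(7)) = ρ(8) = 1, ρ(π(8)) = ρ(1) = 4.
Hence πρ = [6 2 7 8 3 5 1 4].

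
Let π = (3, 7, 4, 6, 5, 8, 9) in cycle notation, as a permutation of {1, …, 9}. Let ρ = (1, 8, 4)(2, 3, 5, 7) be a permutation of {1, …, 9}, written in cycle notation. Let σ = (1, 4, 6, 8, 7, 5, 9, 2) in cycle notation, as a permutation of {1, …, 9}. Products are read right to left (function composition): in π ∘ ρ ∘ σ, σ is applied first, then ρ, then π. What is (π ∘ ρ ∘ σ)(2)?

(π ∘ ρ ∘ σ)(2) = π(ρ(σ(2))). σ(2) = 1, then ρ(1) = 8, then π(8) = 9, so the result is 9.

9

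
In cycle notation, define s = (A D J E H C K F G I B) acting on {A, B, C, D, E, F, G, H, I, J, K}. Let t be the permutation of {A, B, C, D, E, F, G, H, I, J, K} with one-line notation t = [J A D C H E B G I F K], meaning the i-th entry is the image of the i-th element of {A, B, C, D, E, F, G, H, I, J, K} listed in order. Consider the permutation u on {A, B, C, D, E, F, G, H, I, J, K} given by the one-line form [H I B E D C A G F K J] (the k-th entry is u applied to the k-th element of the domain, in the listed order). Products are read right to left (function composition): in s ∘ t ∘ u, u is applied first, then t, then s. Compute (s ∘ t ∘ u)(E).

K

(s ∘ t ∘ u)(E) = s(t(u(E))). u(E) = D, then t(D) = C, then s(C) = K, so the result is K.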